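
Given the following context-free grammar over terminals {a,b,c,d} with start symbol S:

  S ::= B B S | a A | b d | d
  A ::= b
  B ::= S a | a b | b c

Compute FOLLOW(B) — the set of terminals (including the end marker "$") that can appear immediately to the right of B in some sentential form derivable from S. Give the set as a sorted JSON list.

FIRST sets, iterate to fixpoint:
iter 1:
  A via A→b: +{b}
  B via B→a b: +{a}
  B via B→b c: +{b}
  S via S→B B S: +{a,b}
  S via S→d: +{d}
  FIRST[S]={a,b,d}  FIRST[A]={b}  FIRST[B]={a,b}
iter 2:
  B via B→S a: +{d}
  FIRST[S]={a,b,d}  FIRST[A]={b}  FIRST[B]={a,b,d}
iter 3: (no change)
  FIRST[S]={a,b,d}  FIRST[A]={b}  FIRST[B]={a,b,d}

Compute FOLLOW by fixpoint:
seed FOLLOW(S) with $
iter 1:
  B→S a: FOLLOW(S) ⊇ FIRST(a) = {a}; new: +{a}
  S→B B S: FOLLOW(B) ⊇ FIRST(B) = {a,b,d}; new: +{a,b,d}
  S→a A: FOLLOW(A) ⊇ FOLLOW(S) ⊇ {$,a}; new: +{$,a}
  FOLLOW(S)={$,a}  FOLLOW(A)={$,a}  FOLLOW(B)={a,b,d}
iter 2: done
  FOLLOW(S)={$,a}  FOLLOW(A)={$,a}  FOLLOW(B)={a,b,d}

FOLLOW(B) = ["a", "b", "d"]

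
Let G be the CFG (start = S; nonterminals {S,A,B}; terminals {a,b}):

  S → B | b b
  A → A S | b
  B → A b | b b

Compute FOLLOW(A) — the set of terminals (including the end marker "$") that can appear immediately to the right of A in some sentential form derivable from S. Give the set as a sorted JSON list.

FIRST iteration:
[1]
  A via A→b: +{b}
  B via B→A b: +{b}
  S via S→B: +{b}
  S: {b}  A: {b}  B: {b}
[2] (no change)
  S: {b}  A: {b}  B: {b}

FOLLOW iteration:
seed FOLLOW(S) with $
[1]
  A→A S: FOLLOW(A) ⊇ FIRST(S) = {b}; new: +{b}
  A→A S: FOLLOW(S) ⊇ FOLLOW(A) ⊇ {b}; new: +{b}
  S→B: FOLLOW(B) ⊇ FOLLOW(S) ⊇ {$,b}; new: +{$,b}
  FOLLOW[S]={$,b}  FOLLOW[A]={b}  FOLLOW[B]={$,b}
[2] (no change)
  FOLLOW[S]={$,b}  FOLLOW[A]={b}  FOLLOW[B]={$,b}

FOLLOW(A) = ["b"]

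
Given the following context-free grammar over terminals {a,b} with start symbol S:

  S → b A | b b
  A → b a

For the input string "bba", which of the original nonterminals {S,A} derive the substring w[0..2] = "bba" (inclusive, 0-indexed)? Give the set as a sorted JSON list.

CNF form of G:
  S -> T0 A | T0 T0
  A -> T0 T1
  T0 -> b
  T1 -> a

CYK fill — only the sub-triangle for w[0..2]:
  cell(0,0) b: {T0}  orig:{}
  cell(1,1) b: {T0}  orig:{}
  cell(2,2) a: {T1}  orig:{}
  cell(0,1) bb: {S}
  cell(1,2) ba: {A}
  cell(0,2) bba: {S}

Original NTs in T[0,2] deriving "bba": ["S"]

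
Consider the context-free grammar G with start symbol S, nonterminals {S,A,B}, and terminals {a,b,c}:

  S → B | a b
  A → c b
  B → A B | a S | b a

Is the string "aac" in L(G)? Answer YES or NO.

CNF form of G:
  S -> A B | T1 T2 | T2 S | T2 T1
  A -> T0 T1
  B -> A B | T1 T2 | T2 S
  T0 -> c
  T1 -> b
  T2 -> a

CYK fill:
  [0..0]={T2}  "a"  orig:{}
  [1..1]={T2}  "a"  orig:{}
  [2..2]={T0}  "c"  orig:{}
  [0..1]=∅  "aa"
  [1..2]=∅  "ac"
  [0..2]=∅  "aac"

S ∉ T[0,2] ⇒ NO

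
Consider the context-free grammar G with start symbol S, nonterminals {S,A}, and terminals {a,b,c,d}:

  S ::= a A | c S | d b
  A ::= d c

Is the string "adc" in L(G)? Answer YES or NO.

CNF form of G:
  S -> T0 T3 | T1 S | T2 A
  A -> T0 T1
  T0 -> d
  T1 -> c
  T2 -> a
  T3 -> b

CYK table (by increasing span):
  T[0,0] 'a' = {T2}  orig:{}
  T[1,1] 'd' = {T0}  orig:{}
  T[2,2] 'c' = {T1}  orig:{}
  T[0,1] 'ad' = ∅
  T[1,2] 'dc' = {A}
  T[0,2] 'adc' = {S}

S ∈ T[0,2] ⇒ YES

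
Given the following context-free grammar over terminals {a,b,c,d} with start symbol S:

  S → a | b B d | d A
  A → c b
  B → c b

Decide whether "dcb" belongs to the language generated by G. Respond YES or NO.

CNF form of G:
  S -> T1 X3 | T2 A | a
  A -> T0 T1
  B -> T0 T1
  T0 -> c
  T1 -> b
  T2 -> d
  X3 -> B T2

CYK table (by increasing span):
  T[0,0] 'd' = {T2}  orig:{}
  T[1,1] 'c' = {T0}  orig:{}
  T[2,2] 'b' = {T1}  orig:{}
  T[0,1] 'dc' = ∅
  T[1,2] 'cb' = {A,B}
  T[0,2] 'dcb' = {S}

S ∈ T[0,2] ⇒ YES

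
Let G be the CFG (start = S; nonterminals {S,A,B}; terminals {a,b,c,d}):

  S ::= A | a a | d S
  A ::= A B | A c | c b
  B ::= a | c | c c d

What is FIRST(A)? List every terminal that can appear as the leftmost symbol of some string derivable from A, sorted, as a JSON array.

Compute FIRST by fixpoint:
[1]
  A via A→c b: +{c}
  B via B→a: +{a}
  B via B→c: +{c}
  S via S→A: +{c}
  S via S→a a: +{a}
  S via S→d S: +{d}
  FIRST[S]={a,c,d}  FIRST[A]={c}  FIRST[B]={a,c}
[2] — fixpoint
  FIRST[S]={a,c,d}  FIRST[A]={c}  FIRST[B]={a,c}

FIRST(A) = ["c"]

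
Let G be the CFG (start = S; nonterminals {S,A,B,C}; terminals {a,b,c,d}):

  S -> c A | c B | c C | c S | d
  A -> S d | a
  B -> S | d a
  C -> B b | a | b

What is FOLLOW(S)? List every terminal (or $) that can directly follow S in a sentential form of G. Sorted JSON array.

FIRST sets, iterate to fixpoint:
[1]
  A via A→a: +{a}
  B via B→d a: +{d}
  C via C→B b: +{d}
  C via C→a: +{a}
  C via C→b: +{b}
  S via S→c A: +{c}
  S via S→d: +{d}
  S: {c,d}  A: {a}  B: {d}  C: {a,b,d}
[2]
  A via A→S d: +{c,d}
  B via B→S: +{c}
  C via C→B b: +{c}
  S: {c,d}  A: {a,c,d}  B: {c,d}  C: {a,b,c,d}
[3] (stable)
  S: {c,d}  A: {a,c,d}  B: {c,d}  C: {a,b,c,d}

FOLLOW sets:
initialize: $ ∈ FOLLOW(S)
round 1:
  A→S d: FOLLOW(S) ⊇ FIRST(d) = {d}; new: +{d}
  C→B b: FOLLOW(B) ⊇ FIRST(b) = {b}; new: +{b}
  S→c A: FOLLOW(A) ⊇ FOLLOW(S) ⊇ {$,d}; new: +{$,d}
  S→c B: FOLLOW(B) ⊇ FOLLOW(S) ⊇ {$,d}; new: +{$,d}
  S→c C: FOLLOW(C) ⊇ FOLLOW(S) ⊇ {$,d}; new: +{$,d}
  FOLLOW[S]={$,d}  FOLLOW[A]={$,d}  FOLLOW[B]={$,b,d}  FOLLOW[C]={$,d}
round 2:
  B→S: FOLLOW(S) ⊇ FOLLOW(B) ⊇ {$,b,d}; new: +{b}
  S→c A: FOLLOW(A) ⊇ FOLLOW(S) ⊇ {$,b,d}; new: +{b}
  S→c C: FOLLOW(C) ⊇ FOLLOW(S) ⊇ {$,b,d}; new: +{b}
  FOLLOW[S]={$,b,d}  FOLLOW[A]={$,b,d}  FOLLOW[B]={$,b,d}  FOLLOW[C]={$,b,d}
round 3: — fixpoint
  FOLLOW[S]={$,b,d}  FOLLOW[A]={$,b,d}  FOLLOW[B]={$,b,d}  FOLLOW[C]={$,b,d}

FOLLOW(S) = ["$", "b", "d"]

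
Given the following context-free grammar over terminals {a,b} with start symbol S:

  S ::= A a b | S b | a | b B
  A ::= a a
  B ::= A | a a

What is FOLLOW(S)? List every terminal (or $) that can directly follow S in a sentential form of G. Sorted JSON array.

FIRST iteration:
[1]
  A via A→a a: +{a}
  B via B→A: +{a}
  S via S→A a b: +{a}
  S via S→b B: +{b}
  S: {a,b}  A: {a}  B: {a}
[2] — fixpoint
  S: {a,b}  A: {a}  B: {a}

FOLLOW iteration:
seed FOLLOW(S) with $
round 1:
  S→A a b: FOLLOW(A) ⊇ FIRST(a) = {a}; new: +{a}
  S→S b: FOLLOW(S) ⊇ FIRST(b) = {b}; new: +{b}
  S→b B: FOLLOW(B) ⊇ FOLLOW(S) ⊇ {$,b}; new: +{$,b}
  FOLLOW[S]={$,b}  FOLLOW[A]={a}  FOLLOW[B]={$,b}
round 2:
  B→A: FOLLOW(A) ⊇ FOLLOW(B) ⊇ {$,b}; new: +{$,b}
  FOLLOW[S]={$,b}  FOLLOW[A]={$,a,b}  FOLLOW[B]={$,b}
round 3: — fixpoint
  FOLLOW[S]={$,b}  FOLLOW[A]={$,a,b}  FOLLOW[B]={$,b}

FOLLOW(S) = ["$", "b"]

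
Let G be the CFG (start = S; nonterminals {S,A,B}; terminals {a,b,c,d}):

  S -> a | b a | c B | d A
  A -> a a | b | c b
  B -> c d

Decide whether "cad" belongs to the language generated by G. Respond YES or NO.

CNF form of G:
  S -> T1 B | T2 T0 | T3 A | a
  A -> T0 T0 | T1 T2 | b
  B -> T1 T3
  T0 -> a
  T1 -> c
  T2 -> b
  T3 -> d

CYK fill:
  [0..0]={T1}  "c"  orig:{}
  [1..1]={S,T0}  "a"  orig:{S}
  [2..2]={T3}  "d"  orig:{}
  [0..1]=∅  "ca"
  [1..2]=∅  "ad"
  [0..2]=∅  "cad"

S ∉ T[0,2] ⇒ NO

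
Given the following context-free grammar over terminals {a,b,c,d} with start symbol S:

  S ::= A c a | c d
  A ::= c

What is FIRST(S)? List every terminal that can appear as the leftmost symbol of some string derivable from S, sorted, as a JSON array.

Compute FIRST by fixpoint:
pass 1:
  A via A→c: +{c}
  S via S→A c a: +{c}
  FIRST(S)={c}  FIRST(A)={c}
pass 2: (no change)
  FIRST(S)={c}  FIRST(A)={c}

FIRST(S) = ["c"]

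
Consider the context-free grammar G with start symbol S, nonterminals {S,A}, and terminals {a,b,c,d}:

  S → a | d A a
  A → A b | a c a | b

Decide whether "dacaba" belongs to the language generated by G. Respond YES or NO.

Convert to CNF:
  S -> T3 X5 | a
  A -> A T0 | T1 X4 | b
  T0 -> b
  T1 -> a
  T2 -> c
  T3 -> d
  X4 -> T2 T1
  X5 -> A T1

Fill CYK table bottom-up:
  [0..0]={T3}  "d"  orig:{}
  [1..1]={S,T1}  "a"  orig:{S}
  [2..2]={T2}  "c"  orig:{}
  [3..3]={S,T1}  "a"  orig:{S}
  [4..4]={A,T0}  "b"  orig:{A}
  [5..5]={S,T1}  "a"  orig:{S}
  [0..1]=∅  "da"
  [1..2]=∅  "ac"
  [2..3]={X4}  "ca"  orig:{}
  [3..4]=∅  "ab"
  [4..5]={X5}  "ba"  orig:{}
  [0..2]=∅  "dac"
  [1..3]={A}  "aca"
  [2..4]=∅  "cab"
  [3..5]=∅  "aba"
  [0..3]=∅  "daca"
  [1..4]={A}  "acab"
  [2..5]=∅  "caba"
  [0..4]=∅  "dacab"
  [1..5]={X5}  "acaba"  orig:{}
  [0..5]={S}  "dacaba"

S ∈ T[0,5] ⇒ YES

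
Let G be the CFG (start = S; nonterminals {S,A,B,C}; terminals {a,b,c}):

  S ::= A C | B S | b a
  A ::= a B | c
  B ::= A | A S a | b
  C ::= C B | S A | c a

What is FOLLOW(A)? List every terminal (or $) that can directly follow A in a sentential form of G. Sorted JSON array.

Compute FIRST by fixpoint:
[1]
  A via A→a B: +{a}
  A via A→c: +{c}
  B via B→A: +{a,c}
  B via B→b: +{b}
  C via C→c a: +{c}
  S via S→A C: +{a,c}
  S via S→B S: +{b}
  FIRST[S]={a,b,c}  FIRST[A]={a,c}  FIRST[B]={a,b,c}  FIRST[C]={c}
[2]
  C via C→S A: +{a,b}
  FIRST[S]={a,b,c}  FIRST[A]={a,c}  FIRST[B]={a,b,c}  FIRST[C]={a,b,c}
[3] (stable)
  FIRST[S]={a,b,c}  FIRST[A]={a,c}  FIRST[B]={a,b,c}  FIRST[C]={a,b,c}

FOLLOW iteration:
FOLLOW(S) := {$}
round 1:
  B→A S a: FOLLOW(A) ⊇ FIRST(S) = {a,b,c}; new: +{a,b,c}
  B→A S a: FOLLOW(S) ⊇ FIRST(a) = {a}; new: +{a}
  C→C B: FOLLOW(C) ⊇ FIRST(B) = {a,b,c}; new: +{a,b,c}
  C→C B: FOLLOW(B) ⊇ FOLLOW(C) ⊇ {a,b,c}; new: +{a,b,c}
  C→S A: FOLLOW(S) ⊇ FIRST(A) = {a,c}; new: +{c}
  S→A C: FOLLOW(C) ⊇ FOLLOW(S) ⊇ {$,a,c}; new: +{$}
  FOLLOW[S]={$,a,c}  FOLLOW[A]={a,b,c}  FOLLOW[B]={a,b,c}  FOLLOW[C]={$,a,b,c}
round 2:
  C→C B: FOLLOW(B) ⊇ FOLLOW(C) ⊇ {$,a,b,c}; new: +{$}
  C→S A: FOLLOW(A) ⊇ FOLLOW(C) ⊇ {$,a,b,c}; new: +{$}
  FOLLOW[S]={$,a,c}  FOLLOW[A]={$,a,b,c}  FOLLOW[B]={$,a,b,c}  FOLLOW[C]={$,a,b,c}
round 3: — fixpoint
  FOLLOW[S]={$,a,c}  FOLLOW[A]={$,a,b,c}  FOLLOW[B]={$,a,b,c}  FOLLOW[C]={$,a,b,c}

FOLLOW(A) = ["$", "a", "b", "c"]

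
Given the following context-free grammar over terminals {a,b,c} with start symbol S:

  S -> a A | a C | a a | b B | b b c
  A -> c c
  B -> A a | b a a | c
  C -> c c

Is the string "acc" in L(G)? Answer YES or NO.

Convert to CNF:
  S -> T1 A | T1 C | T1 T1 | T2 B | T2 X4
  A -> T0 T0
  B -> A T1 | T2 X3 | c
  C -> T0 T0
  T0 -> c
  T1 -> a
  T2 -> b
  X3 -> T1 T1
  X4 -> T2 T0

Fill CYK table bottom-up:
  T[0,0] 'a' = {T1}  orig:{}
  T[1,1] 'c' = {B,T0}  orig:{B}
  T[2,2] 'c' = {B,T0}  orig:{B}
  T[0,1] 'ac' = ∅
  T[1,2] 'cc' = {A,C}
  T[0,2] 'acc' = {S}

S ∈ T[0,2] ⇒ YES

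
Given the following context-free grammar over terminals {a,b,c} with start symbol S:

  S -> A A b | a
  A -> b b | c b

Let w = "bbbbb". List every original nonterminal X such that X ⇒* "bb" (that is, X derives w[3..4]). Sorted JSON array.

Convert to CNF:
  S -> A X2 | a
  A -> T0 T0 | T1 T0
  T0 -> b
  T1 -> c
  X2 -> A T0

Fill CYK table bottom-up — only the sub-triangle for w[3..4]:
  cell(3,3) b: {T0}  orig:{}
  cell(4,4) b: {T0}  orig:{}
  cell(3,4) bb: {A}

Original NTs in T[3,4] deriving "bb": ["A"]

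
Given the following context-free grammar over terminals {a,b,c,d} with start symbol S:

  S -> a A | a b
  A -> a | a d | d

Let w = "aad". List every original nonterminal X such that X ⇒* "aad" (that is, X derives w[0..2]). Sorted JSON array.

Convert to CNF:
  S -> T0 A | T0 T2
  A -> T0 T1 | a | d
  T0 -> a
  T1 -> d
  T2 -> b

CYK table (by increasing span) — only the sub-triangle for w[0..2]:
  T[0,0] 'a' = {A,T0}  orig:{A}
  T[1,1] 'a' = {A,T0}  orig:{A}
  T[2,2] 'd' = {A,T1}  orig:{A}
  T[0,1] 'aa' = {S}
  T[1,2] 'ad' = {A,S}
  T[0,2] 'aad' = {S}

Original NTs in T[0,2] deriving "aad": ["S"]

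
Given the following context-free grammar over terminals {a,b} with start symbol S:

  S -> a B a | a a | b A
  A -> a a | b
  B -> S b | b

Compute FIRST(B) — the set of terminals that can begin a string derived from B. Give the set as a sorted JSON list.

FIRST iteration:
iter 1:
  A via A→a a: +{a}
  A via A→b: +{b}
  B via B→b: +{b}
  S via S→a B a: +{a}
  S via S→b A: +{b}
  S: {a,b}  A: {a,b}  B: {b}
iter 2:
  B via B→S b: +{a}
  S: {a,b}  A: {a,b}  B: {a,b}
iter 3: — fixpoint
  S: {a,b}  A: {a,b}  B: {a,b}

FIRST(B) = ["a", "b"]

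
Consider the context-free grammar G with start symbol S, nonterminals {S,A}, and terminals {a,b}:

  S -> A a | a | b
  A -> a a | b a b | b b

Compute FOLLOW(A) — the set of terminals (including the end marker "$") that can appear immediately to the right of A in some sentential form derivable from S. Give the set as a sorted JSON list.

FIRST iteration:
round 1:
  A via A→a a: +{a}
  A via A→b a b: +{b}
  S via S→A a: +{a,b}
  FIRST[S]={a,b}  FIRST[A]={a,b}
round 2: — fixpoint
  FIRST[S]={a,b}  FIRST[A]={a,b}

Compute FOLLOW by fixpoint:
initialize: $ ∈ FOLLOW(S)
round 1:
  S→A a: FOLLOW(A) ⊇ FIRST(a) = {a}; new: +{a}
  FOLLOW(S)={$}  FOLLOW(A)={a}
round 2: — fixpoint
  FOLLOW(S)={$}  FOLLOW(A)={a}

FOLLOW(A) = ["a"]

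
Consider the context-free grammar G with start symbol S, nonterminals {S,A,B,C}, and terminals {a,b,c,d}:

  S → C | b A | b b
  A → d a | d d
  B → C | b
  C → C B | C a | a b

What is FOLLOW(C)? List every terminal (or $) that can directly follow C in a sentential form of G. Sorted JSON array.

FIRST sets, iterate to fixpoint:
[1]
  A via A→d a: +{d}
  B via B→b: +{b}
  C via C→a b: +{a}
  S via S→C: +{a}
  S via S→b A: +{b}
  FIRST(S)={a,b}  FIRST(A)={d}  FIRST(B)={b}  FIRST(C)={a}
[2]
  B via B→C: +{a}
  FIRST(S)={a,b}  FIRST(A)={d}  FIRST(B)={a,b}  FIRST(C)={a}
[3] (no change)
  FIRST(S)={a,b}  FIRST(A)={d}  FIRST(B)={a,b}  FIRST(C)={a}

FOLLOW sets:
FOLLOW(S) := {$}
[1]
  C→C B: FOLLOW(C) ⊇ FIRST(B) = {a,b}; new: +{a,b}
  C→C B: FOLLOW(B) ⊇ FOLLOW(C) ⊇ {a,b}; new: +{a,b}
  S→C: FOLLOW(C) ⊇ FOLLOW(S) ⊇ {$}; new: +{$}
  S→b A: FOLLOW(A) ⊇ FOLLOW(S) ⊇ {$}; new: +{$}
  S: {$}  A: {$}  B: {a,b}  C: {$,a,b}
[2]
  C→C B: FOLLOW(B) ⊇ FOLLOW(C) ⊇ {$,a,b}; new: +{$}
  S: {$}  A: {$}  B: {$,a,b}  C: {$,a,b}
[3] (no change)
  S: {$}  A: {$}  B: {$,a,b}  C: {$,a,b}

FOLLOW(C) = ["$", "a", "b"]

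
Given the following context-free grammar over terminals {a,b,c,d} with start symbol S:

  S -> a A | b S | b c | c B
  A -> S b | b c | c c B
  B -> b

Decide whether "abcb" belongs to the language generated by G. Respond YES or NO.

Convert to CNF:
  S -> T0 S | T0 T1 | T1 B | T2 A
  A -> S T0 | T0 T1 | T1 X3
  B -> b
  T0 -> b
  T1 -> c
  T2 -> a
  X3 -> T1 B

CYK fill:
  T[0,0] 'a' = {T2}  orig:{}
  T[1,1] 'b' = {B,T0}  orig:{B}
  T[2,2] 'c' = {T1}  orig:{}
  T[3,3] 'b' = {B,T0}  orig:{B}
  T[0,1] 'ab' = ∅
  T[1,2] 'bc' = {A,S}
  T[2,3] 'cb' = {S,X3}  orig:{S}
  T[0,2] 'abc' = {S}
  T[1,3] 'bcb' = {A,S}
  T[0,3] 'abcb' = {A,S}

S ∈ T[0,3] ⇒ YES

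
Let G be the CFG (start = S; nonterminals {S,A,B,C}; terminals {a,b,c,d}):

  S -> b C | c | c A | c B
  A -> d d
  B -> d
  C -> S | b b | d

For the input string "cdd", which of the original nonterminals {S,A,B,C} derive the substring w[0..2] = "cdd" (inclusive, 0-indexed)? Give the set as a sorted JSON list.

Convert to CNF:
  S -> T1 C | T2 A | T2 B | c
  A -> T0 T0
  B -> d
  C -> T1 C | T1 T1 | T2 A | T2 B | c | d
  T0 -> d
  T1 -> b
  T2 -> c

CYK table (by increasing span) — only the sub-triangle for w[0..2]:
  T[0,0] 'c' = {C,S,T2}  orig:{C,S}
  T[1,1] 'd' = {B,C,T0}  orig:{B,C}
  T[2,2] 'd' = {B,C,T0}  orig:{B,C}
  T[0,1] 'cd' = {C,S}
  T[1,2] 'dd' = {A}
  T[0,2] 'cdd' = {C,S}

Original NTs in T[0,2] deriving "cdd": ["C", "S"]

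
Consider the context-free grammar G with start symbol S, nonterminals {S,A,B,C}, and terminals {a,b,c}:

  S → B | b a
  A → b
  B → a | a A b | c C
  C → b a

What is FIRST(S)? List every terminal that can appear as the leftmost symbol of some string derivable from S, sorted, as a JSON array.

FIRST sets, iterate to fixpoint:
[1]
  A via A→b: +{b}
  B via B→a: +{a}
  B via B→c C: +{c}
  C via C→b a: +{b}
  S via S→B: +{a,c}
  S via S→b a: +{b}
  FIRST[S]={a,b,c}  FIRST[A]={b}  FIRST[B]={a,c}  FIRST[C]={b}
[2] — fixpoint
  FIRST[S]={a,b,c}  FIRST[A]={b}  FIRST[B]={a,c}  FIRST[C]={b}

FIRST(S) = ["a", "b", "c"]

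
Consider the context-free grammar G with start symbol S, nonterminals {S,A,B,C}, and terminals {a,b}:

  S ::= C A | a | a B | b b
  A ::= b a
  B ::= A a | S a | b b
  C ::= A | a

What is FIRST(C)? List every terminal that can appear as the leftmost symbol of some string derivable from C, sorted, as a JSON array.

FIRST iteration:
[1]
  A via A→b a: +{b}
  B via B→A a: +{b}
  C via C→A: +{b}
  C via C→a: +{a}
  S via S→C A: +{a,b}
  S: {a,b}  A: {b}  B: {b}  C: {a,b}
[2]
  B via B→S a: +{a}
  S: {a,b}  A: {b}  B: {a,b}  C: {a,b}
[3] — fixpoint
  S: {a,b}  A: {b}  B: {a,b}  C: {a,b}

FIRST(C) = ["a", "b"]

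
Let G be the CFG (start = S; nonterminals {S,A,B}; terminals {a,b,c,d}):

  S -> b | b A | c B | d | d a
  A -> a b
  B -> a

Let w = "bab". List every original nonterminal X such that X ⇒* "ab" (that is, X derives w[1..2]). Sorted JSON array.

CNF form of G:
  S -> T1 A | T2 B | T3 T0 | b | d
  A -> T0 T1
  B -> a
  T0 -> a
  T1 -> b
  T2 -> c
  T3 -> d

CYK fill — only the sub-triangle for w[1..2]:
  [1..1]={B,T0}  "a"  orig:{B}
  [2..2]={S,T1}  "b"  orig:{S}
  [1..2]={A}  "ab"

Original NTs in T[1,2] deriving "ab": ["A"]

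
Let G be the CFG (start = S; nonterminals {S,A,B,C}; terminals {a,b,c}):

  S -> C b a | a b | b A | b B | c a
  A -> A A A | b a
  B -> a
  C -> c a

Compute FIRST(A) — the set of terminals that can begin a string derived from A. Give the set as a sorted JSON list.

Compute FIRST by fixpoint:
pass 1:
  A via A→b a: +{b}
  B via B→a: +{a}
  C via C→c a: +{c}
  S via S→C b a: +{c}
  S via S→a b: +{a}
  S via S→b A: +{b}
  S: {a,b,c}  A: {b}  B: {a}  C: {c}
pass 2: (stable)
  S: {a,b,c}  A: {b}  B: {a}  C: {c}

FIRST(A) = ["b"]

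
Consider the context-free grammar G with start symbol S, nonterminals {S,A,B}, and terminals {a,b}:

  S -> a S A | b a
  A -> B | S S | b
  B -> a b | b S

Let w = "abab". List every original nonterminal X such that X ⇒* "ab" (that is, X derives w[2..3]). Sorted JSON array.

Convert to CNF:
  S -> T0 X2 | T1 T0
  A -> S S | T0 T1 | T1 S | b
  B -> T0 T1 | T1 S
  T0 -> a
  T1 -> b
  X2 -> S A

Fill CYK table bottom-up (cells [i..j] with 2 ≤ i ≤ j ≤ 3 only):
  cell(2,2) a: {T0}  orig:{}
  cell(3,3) b: {A,T1}  orig:{A}
  cell(2,3) ab: {A,B}

Original NTs in T[2,3] deriving "ab": ["A", "B"]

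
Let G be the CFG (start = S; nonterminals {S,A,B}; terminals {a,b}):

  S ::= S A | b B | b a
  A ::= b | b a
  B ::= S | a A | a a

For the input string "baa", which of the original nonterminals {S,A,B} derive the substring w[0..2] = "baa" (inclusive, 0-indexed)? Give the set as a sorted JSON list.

Convert to CNF:
  S -> S A | T0 B | T0 T1
  A -> T0 T1 | b
  B -> S A | T0 B | T0 T1 | T1 A | T1 T1
  T0 -> b
  T1 -> a

Fill CYK table bottom-up (cells [i..j] with 0 ≤ i ≤ j ≤ 2 only):
  T[0,0] 'b' = {A,T0}  orig:{A}
  T[1,1] 'a' = {T1}  orig:{}
  T[2,2] 'a' = {T1}  orig:{}
  T[0,1] 'ba' = {A,B,S}
  T[1,2] 'aa' = {B}
  T[0,2] 'baa' = {B,S}

Original NTs in T[0,2] deriving "baa": ["B", "S"]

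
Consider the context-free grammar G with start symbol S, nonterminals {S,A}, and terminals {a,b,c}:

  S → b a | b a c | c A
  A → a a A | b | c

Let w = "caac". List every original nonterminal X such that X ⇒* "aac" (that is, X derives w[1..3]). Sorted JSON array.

CNF form of G:
  S -> T1 T0 | T1 X4 | T2 A
  A -> T0 X3 | b | c
  T0 -> a
  T1 -> b
  T2 -> c
  X3 -> T0 A
  X4 -> T0 T2

Fill CYK table bottom-up (cells [i..j] with 1 ≤ i ≤ j ≤ 3 only):
  T[1,1] 'a' = {T0}  orig:{}
  T[2,2] 'a' = {T0}  orig:{}
  T[3,3] 'c' = {A,T2}  orig:{A}
  T[1,2] 'aa' = ∅
  T[2,3] 'ac' = {X3,X4}  orig:{}
  T[1,3] 'aac' = {A}

Original NTs in T[1,3] deriving "aac": ["A"]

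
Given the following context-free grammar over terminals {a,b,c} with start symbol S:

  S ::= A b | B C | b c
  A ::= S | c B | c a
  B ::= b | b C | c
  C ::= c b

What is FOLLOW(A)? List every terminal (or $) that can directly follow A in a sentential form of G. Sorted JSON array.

Compute FIRST by fixpoint:
iter 1:
  A via A→c B: +{c}
  B via B→b: +{b}
  B via B→c: +{c}
  C via C→c b: +{c}
  S via S→A b: +{c}
  S via S→B C: +{b}
  FIRST[S]={b,c}  FIRST[A]={c}  FIRST[B]={b,c}  FIRST[C]={c}
iter 2:
  A via A→S: +{b}
  FIRST[S]={b,c}  FIRST[A]={b,c}  FIRST[B]={b,c}  FIRST[C]={c}
iter 3: done
  FIRST[S]={b,c}  FIRST[A]={b,c}  FIRST[B]={b,c}  FIRST[C]={c}

Compute FOLLOW by fixpoint:
seed FOLLOW(S) with $
round 1:
  S→A b: FOLLOW(A) ⊇ FIRST(b) = {b}; new: +{b}
  S→B C: FOLLOW(B) ⊇ FIRST(C) = {c}; new: +{c}
  S→B C: FOLLOW(C) ⊇ FOLLOW(S) ⊇ {$}; new: +{$}
  FOLLOW[S]={$}  FOLLOW[A]={b}  FOLLOW[B]={c}  FOLLOW[C]={$}
round 2:
  A→S: FOLLOW(S) ⊇ FOLLOW(A) ⊇ {b}; new: +{b}
  A→c B: FOLLOW(B) ⊇ FOLLOW(A) ⊇ {b}; new: +{b}
  B→b C: FOLLOW(C) ⊇ FOLLOW(B) ⊇ {b,c}; new: +{b,c}
  FOLLOW[S]={$,b}  FOLLOW[A]={b}  FOLLOW[B]={b,c}  FOLLOW[C]={$,b,c}
round 3: — fixpoint
  FOLLOW[S]={$,b}  FOLLOW[A]={b}  FOLLOW[B]={b,c}  FOLLOW[C]={$,b,c}

FOLLOW(A) = ["b"]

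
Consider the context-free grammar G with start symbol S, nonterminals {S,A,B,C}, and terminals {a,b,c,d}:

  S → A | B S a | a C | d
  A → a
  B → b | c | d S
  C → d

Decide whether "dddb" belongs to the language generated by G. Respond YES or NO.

CNF form of G:
  S -> B X2 | T1 C | a | d
  A -> a
  B -> T0 S | b | c
  C -> d
  T0 -> d
  T1 -> a
  X2 -> S T1

CYK fill:
  T[0,0] 'd' = {C,S,T0}  orig:{C,S}
  T[1,1] 'd' = {C,S,T0}  orig:{C,S}
  T[2,2] 'd' = {C,S,T0}  orig:{C,S}
  T[3,3] 'b' = {B}
  T[0,1] 'dd' = {B}
  T[1,2] 'dd' = {B}
  T[2,3] 'db' = ∅
  T[0,2] 'ddd' = ∅
  T[1,3] 'ddb' = ∅
  T[0,3] 'dddb' = ∅

S ∉ T[0,3] ⇒ NO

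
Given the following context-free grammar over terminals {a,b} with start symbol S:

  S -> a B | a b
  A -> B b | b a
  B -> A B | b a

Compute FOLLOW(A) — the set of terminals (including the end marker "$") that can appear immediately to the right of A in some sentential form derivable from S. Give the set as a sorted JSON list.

FIRST sets, iterate to fixpoint:
pass 1:
  A via A→b a: +{b}
  B via B→A B: +{b}
  S via S→a B: +{a}
  S: {a}  A: {b}  B: {b}
pass 2: done
  S: {a}  A: {b}  B: {b}

FOLLOW iteration:
FOLLOW(S) := {$}
round 1:
  A→B b: FOLLOW(B) ⊇ FIRST(b) = {b}; new: +{b}
  B→A B: FOLLOW(A) ⊇ FIRST(B) = {b}; new: +{b}
  S→a B: FOLLOW(B) ⊇ FOLLOW(S) ⊇ {$}; new: +{$}
  S: {$}  A: {b}  B: {$,b}
round 2: (no change)
  S: {$}  A: {b}  B: {$,b}

FOLLOW(A) = ["b"]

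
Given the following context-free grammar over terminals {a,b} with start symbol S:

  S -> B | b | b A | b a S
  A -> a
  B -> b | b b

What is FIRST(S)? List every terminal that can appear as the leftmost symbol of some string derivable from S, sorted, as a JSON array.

Compute FIRST by fixpoint:
[1]
  A via A→a: +{a}
  B via B→b: +{b}
  S via S→B: +{b}
  S: {b}  A: {a}  B: {b}
[2] — fixpoint
  S: {b}  A: {a}  B: {b}

FIRST(S) = ["b"]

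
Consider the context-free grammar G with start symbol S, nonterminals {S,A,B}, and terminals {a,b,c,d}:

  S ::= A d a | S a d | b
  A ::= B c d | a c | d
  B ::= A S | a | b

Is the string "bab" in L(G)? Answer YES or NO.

Convert to CNF:
  S -> A X4 | S X5 | b
  A -> B X3 | T2 T0 | d
  B -> A S | a | b
  T0 -> c
  T1 -> d
  T2 -> a
  X3 -> T0 T1
  X4 -> T1 T2
  X5 -> T2 T1

CYK fill:
  T[0,0] 'b' = {B,S}
  T[1,1] 'a' = {B,T2}  orig:{B}
  T[2,2] 'b' = {B,S}
  T[0,1] 'ba' = ∅
  T[1,2] 'ab' = ∅
  T[0,2] 'bab' = ∅

S ∉ T[0,2] ⇒ NO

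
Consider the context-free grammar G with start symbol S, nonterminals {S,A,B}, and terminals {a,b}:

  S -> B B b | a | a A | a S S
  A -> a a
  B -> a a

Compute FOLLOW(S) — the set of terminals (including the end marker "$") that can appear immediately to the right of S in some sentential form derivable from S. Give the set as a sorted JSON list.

FIRST sets, iterate to fixpoint:
round 1:
  A via A→a a: +{a}
  B via B→a a: +{a}
  S via S→B B b: +{a}
  FIRST(S)={a}  FIRST(A)={a}  FIRST(B)={a}
round 2: done
  FIRST(S)={a}  FIRST(A)={a}  FIRST(B)={a}

FOLLOW iteration:
initialize: $ ∈ FOLLOW(S)
[1]
  S→B B b: FOLLOW(B) ⊇ FIRST(B) = {a}; new: +{a}
  S→B B b: FOLLOW(B) ⊇ FIRST(b) = {b}; new: +{b}
  S→a A: FOLLOW(A) ⊇ FOLLOW(S) ⊇ {$}; new: +{$}
  S→a S S: FOLLOW(S) ⊇ FIRST(S) = {a}; new: +{a}
  FOLLOW(S)={$,a}  FOLLOW(A)={$}  FOLLOW(B)={a,b}
[2]
  S→a A: FOLLOW(A) ⊇ FOLLOW(S) ⊇ {$,a}; new: +{a}
  FOLLOW(S)={$,a}  FOLLOW(A)={$,a}  FOLLOW(B)={a,b}
[3] done
  FOLLOW(S)={$,a}  FOLLOW(A)={$,a}  FOLLOW(B)={a,b}

FOLLOW(S) = ["$", "a"]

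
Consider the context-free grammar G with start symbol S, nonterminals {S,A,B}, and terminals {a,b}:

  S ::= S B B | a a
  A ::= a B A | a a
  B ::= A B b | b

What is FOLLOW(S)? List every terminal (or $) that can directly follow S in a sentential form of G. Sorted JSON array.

Compute FIRST by fixpoint:
[1]
  A via A→a B A: +{a}
  B via B→A B b: +{a}
  B via B→b: +{b}
  S via S→a a: +{a}
  S: {a}  A: {a}  B: {a,b}
[2] (stable)
  S: {a}  A: {a}  B: {a,b}

FOLLOW sets:
initialize: $ ∈ FOLLOW(S)
pass 1:
  A→a B A: FOLLOW(B) ⊇ FIRST(A) = {a}; new: +{a}
  B→A B b: FOLLOW(A) ⊇ FIRST(B) = {a,b}; new: +{a,b}
  B→A B b: FOLLOW(B) ⊇ FIRST(b) = {b}; new: +{b}
  S→S B B: FOLLOW(S) ⊇ FIRST(B) = {a,b}; new: +{a,b}
  S→S B B: FOLLOW(B) ⊇ FOLLOW(S) ⊇ {$,a,b}; new: +{$}
  S: {$,a,b}  A: {a,b}  B: {$,a,b}
pass 2: (no change)
  S: {$,a,b}  A: {a,b}  B: {$,a,b}

FOLLOW(S) = ["$", "a", "b"]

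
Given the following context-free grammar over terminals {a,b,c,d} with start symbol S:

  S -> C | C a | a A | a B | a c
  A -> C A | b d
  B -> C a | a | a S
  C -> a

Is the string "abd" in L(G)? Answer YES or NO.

CNF form of G:
  S -> C T2 | T2 A | T2 B | T2 T3 | a
  A -> C A | T0 T1
  B -> C T2 | T2 S | a
  C -> a
  T0 -> b
  T1 -> d
  T2 -> a
  T3 -> c

Fill CYK table bottom-up:
  cell(0,0) a: {B,C,S,T2}  orig:{B,C,S}
  cell(1,1) b: {T0}  orig:{}
  cell(2,2) d: {T1}  orig:{}
  cell(0,1) ab: ∅
  cell(1,2) bd: {A}
  cell(0,2) abd: {A,S}

S ∈ T[0,2] ⇒ YES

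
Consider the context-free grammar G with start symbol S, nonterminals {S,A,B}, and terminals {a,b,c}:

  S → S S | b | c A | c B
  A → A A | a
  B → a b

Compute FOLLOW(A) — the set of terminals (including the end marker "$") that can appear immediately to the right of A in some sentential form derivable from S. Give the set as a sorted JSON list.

FIRST iteration:
pass 1:
  A via A→a: +{a}
  B via B→a b: +{a}
  S via S→b: +{b}
  S via S→c A: +{c}
  S: {b,c}  A: {a}  B: {a}
pass 2: (no change)
  S: {b,c}  A: {a}  B: {a}

FOLLOW iteration:
FOLLOW(S) := {$}
[1]
  A→A A: FOLLOW(A) ⊇ FIRST(A) = {a}; new: +{a}
  S→S S: FOLLOW(S) ⊇ FIRST(S) = {b,c}; new: +{b,c}
  S→c A: FOLLOW(A) ⊇ FOLLOW(S) ⊇ {$,b,c}; new: +{$,b,c}
  S→c B: FOLLOW(B) ⊇ FOLLOW(S) ⊇ {$,b,c}; new: +{$,b,c}
  S: {$,b,c}  A: {$,a,b,c}  B: {$,b,c}
[2] done
  S: {$,b,c}  A: {$,a,b,c}  B: {$,b,c}

FOLLOW(A) = ["$", "a", "b", "c"]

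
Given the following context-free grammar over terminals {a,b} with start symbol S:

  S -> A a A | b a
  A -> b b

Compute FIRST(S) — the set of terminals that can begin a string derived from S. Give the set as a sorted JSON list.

Compute FIRST by fixpoint:
[1]
  A via A→b b: +{b}
  S via S→A a A: +{b}
  FIRST(S)={b}  FIRST(A)={b}
[2] — fixpoint
  FIRST(S)={b}  FIRST(A)={b}

FIRST(S) = ["b"]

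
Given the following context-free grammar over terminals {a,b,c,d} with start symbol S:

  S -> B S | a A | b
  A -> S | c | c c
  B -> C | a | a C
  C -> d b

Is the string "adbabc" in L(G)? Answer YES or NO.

Convert to CNF:
  S -> B S | T0 A | b
  A -> B S | T0 A | T1 T1 | b | c
  B -> T0 C | T2 T3 | a
  C -> T2 T3
  T0 -> a
  T1 -> c
  T2 -> d
  T3 -> b

Fill CYK table bottom-up:
  cell(0,0) a: {B,T0}  orig:{B}
  cell(1,1) d: {T2}  orig:{}
  cell(2,2) b: {A,S,T3}  orig:{A,S}
  cell(3,3) a: {B,T0}  orig:{B}
  cell(4,4) b: {A,S,T3}  orig:{A,S}
  cell(5,5) c: {A,T1}  orig:{A}
  cell(0,1) ad: ∅
  cell(1,2) db: {B,C}
  cell(2,3) ba: ∅
  cell(3,4) ab: {A,S}
  cell(4,5) bc: ∅
  cell(0,2) adb: {B}
  cell(1,3) dba: ∅
  cell(2,4) bab: ∅
  cell(3,5) abc: ∅
  cell(0,3) adba: ∅
  cell(1,4) dbab: {A,S}
  cell(2,5) babc: ∅
  cell(0,4) adbab: {A,S}
  cell(1,5) dbabc: ∅
  cell(0,5) adbabc: ∅

S ∉ T[0,5] ⇒ NO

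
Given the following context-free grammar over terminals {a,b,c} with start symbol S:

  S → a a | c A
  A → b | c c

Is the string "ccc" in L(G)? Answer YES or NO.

Convert to CNF:
  S -> T0 A | T1 T1
  A -> T0 T0 | b
  T0 -> c
  T1 -> a

CYK fill:
  [0..0]={T0}  "c"  orig:{}
  [1..1]={T0}  "c"  orig:{}
  [2..2]={T0}  "c"  orig:{}
  [0..1]={A}  "cc"
  [1..2]={A}  "cc"
  [0..2]={S}  "ccc"

S ∈ T[0,2] ⇒ YES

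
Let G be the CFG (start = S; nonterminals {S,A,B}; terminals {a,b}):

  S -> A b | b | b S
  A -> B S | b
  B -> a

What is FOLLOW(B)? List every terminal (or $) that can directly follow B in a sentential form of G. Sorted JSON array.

Compute FIRST by fixpoint:
iter 1:
  A via A→b: +{b}
  B via B→a: +{a}
  S via S→A b: +{b}
  S: {b}  A: {b}  B: {a}
iter 2:
  A via A→B S: +{a}
  S via S→A b: +{a}
  S: {a,b}  A: {a,b}  B: {a}
iter 3: — fixpoint
  S: {a,b}  A: {a,b}  B: {a}

Compute FOLLOW by fixpoint:
FOLLOW(S) := {$}
[1]
  A→B S: FOLLOW(B) ⊇ FIRST(S) = {a,b}; new: +{a,b}
  S→A b: FOLLOW(A) ⊇ FIRST(b) = {b}; new: +{b}
  S: {$}  A: {b}  B: {a,b}
[2]
  A→B S: FOLLOW(S) ⊇ FOLLOW(A) ⊇ {b}; new: +{b}
  S: {$,b}  A: {b}  B: {a,b}
[3] done
  S: {$,b}  A: {b}  B: {a,b}

FOLLOW(B) = ["a", "b"]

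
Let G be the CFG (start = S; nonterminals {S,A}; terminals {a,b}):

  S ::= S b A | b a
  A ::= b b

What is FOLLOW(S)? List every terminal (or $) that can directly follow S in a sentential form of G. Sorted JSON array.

FIRST sets, iterate to fixpoint:
[1]
  A via A→b b: +{b}
  S via S→b a: +{b}
  S: {b}  A: {b}
[2] (stable)
  S: {b}  A: {b}

FOLLOW iteration:
initialize: $ ∈ FOLLOW(S)
round 1:
  S→S b A: FOLLOW(S) ⊇ FIRST(b) = {b}; new: +{b}
  S→S b A: FOLLOW(A) ⊇ FOLLOW(S) ⊇ {$,b}; new: +{$,b}
  S: {$,b}  A: {$,b}
round 2: (no change)
  S: {$,b}  A: {$,b}

FOLLOW(S) = ["$", "b"]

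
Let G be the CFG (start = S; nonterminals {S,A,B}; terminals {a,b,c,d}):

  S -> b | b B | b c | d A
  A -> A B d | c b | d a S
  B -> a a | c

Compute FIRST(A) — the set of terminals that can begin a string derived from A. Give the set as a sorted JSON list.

Compute FIRST by fixpoint:
pass 1:
  A via A→c b: +{c}
  A via A→d a S: +{d}
  B via B→a a: +{a}
  B via B→c: +{c}
  S via S→b: +{b}
  S via S→d A: +{d}
  FIRST[S]={b,d}  FIRST[A]={c,d}  FIRST[B]={a,c}
pass 2: — fixpoint
  FIRST[S]={b,d}  FIRST[A]={c,d}  FIRST[B]={a,c}

FIRST(A) = ["c", "d"]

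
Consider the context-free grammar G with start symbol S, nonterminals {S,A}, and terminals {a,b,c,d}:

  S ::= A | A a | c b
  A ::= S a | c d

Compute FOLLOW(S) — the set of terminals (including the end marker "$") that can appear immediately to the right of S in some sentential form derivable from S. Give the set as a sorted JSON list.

FIRST iteration:
round 1:
  A via A→c d: +{c}
  S via S→A: +{c}
  FIRST(S)={c}  FIRST(A)={c}
round 2: (no change)
  FIRST(S)={c}  FIRST(A)={c}

FOLLOW sets:
seed FOLLOW(S) with $
pass 1:
  A→S a: FOLLOW(S) ⊇ FIRST(a) = {a}; new: +{a}
  S→A: FOLLOW(A) ⊇ FOLLOW(S) ⊇ {$,a}; new: +{$,a}
  FOLLOW(S)={$,a}  FOLLOW(A)={$,a}
pass 2: (stable)
  FOLLOW(S)={$,a}  FOLLOW(A)={$,a}

FOLLOW(S) = ["$", "a"]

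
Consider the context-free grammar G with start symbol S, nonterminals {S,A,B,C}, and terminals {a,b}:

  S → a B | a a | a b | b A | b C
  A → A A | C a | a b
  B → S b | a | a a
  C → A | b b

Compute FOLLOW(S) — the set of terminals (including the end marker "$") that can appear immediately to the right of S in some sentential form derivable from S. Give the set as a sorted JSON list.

FIRST sets, iterate to fixpoint:
[1]
  A via A→a b: +{a}
  B via B→a: +{a}
  C via C→A: +{a}
  C via C→b b: +{b}
  S via S→a B: +{a}
  S via S→b A: +{b}
  FIRST(S)={a,b}  FIRST(A)={a}  FIRST(B)={a}  FIRST(C)={a,b}
[2]
  A via A→C a: +{b}
  B via B→S b: +{b}
  FIRST(S)={a,b}  FIRST(A)={a,b}  FIRST(B)={a,b}  FIRST(C)={a,b}
[3] (stable)
  FIRST(S)={a,b}  FIRST(A)={a,b}  FIRST(B)={a,b}  FIRST(C)={a,b}

FOLLOW iteration:
seed FOLLOW(S) with $
iter 1:
  A→A A: FOLLOW(A) ⊇ FIRST(A) = {a,b}; new: +{a,b}
  A→C a: FOLLOW(C) ⊇ FIRST(a) = {a}; new: +{a}
  B→S b: FOLLOW(S) ⊇ FIRST(b) = {b}; new: +{b}
  S→a B: FOLLOW(B) ⊇ FOLLOW(S) ⊇ {$,b}; new: +{$,b}
  S→b A: FOLLOW(A) ⊇ FOLLOW(S) ⊇ {$,b}; new: +{$}
  S→b C: FOLLOW(C) ⊇ FOLLOW(S) ⊇ {$,b}; new: +{$,b}
  S: {$,b}  A: {$,a,b}  B: {$,b}  C: {$,a,b}
iter 2: (stable)
  S: {$,b}  A: {$,a,b}  B: {$,b}  C: {$,a,b}

FOLLOW(S) = ["$", "b"]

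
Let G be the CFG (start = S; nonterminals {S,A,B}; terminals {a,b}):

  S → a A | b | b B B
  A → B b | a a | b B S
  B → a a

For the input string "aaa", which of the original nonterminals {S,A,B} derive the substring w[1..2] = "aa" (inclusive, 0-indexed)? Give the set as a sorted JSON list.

CNF form of G:
  S -> T0 X3 | T1 A | b
  A -> B T0 | T0 X2 | T1 T1
  B -> T1 T1
  T0 -> b
  T1 -> a
  X2 -> B S
  X3 -> B B

Fill CYK table bottom-up, restricted to cells inside w[1..2]:
  [1..1]={T1}  "a"  orig:{}
  [2..2]={T1}  "a"  orig:{}
  [1..2]={A,B}  "aa"

Original NTs in T[1,2] deriving "aa": ["A", "B"]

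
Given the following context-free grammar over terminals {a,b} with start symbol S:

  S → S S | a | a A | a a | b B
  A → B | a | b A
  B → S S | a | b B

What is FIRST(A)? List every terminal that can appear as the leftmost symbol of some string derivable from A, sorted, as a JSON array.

FIRST iteration:
pass 1:
  A via A→a: +{a}
  A via A→b A: +{b}
  B via B→a: +{a}
  B via B→b B: +{b}
  S via S→a: +{a}
  S via S→b B: +{b}
  S: {a,b}  A: {a,b}  B: {a,b}
pass 2: done
  S: {a,b}  A: {a,b}  B: {a,b}

FIRST(A) = ["a", "b"]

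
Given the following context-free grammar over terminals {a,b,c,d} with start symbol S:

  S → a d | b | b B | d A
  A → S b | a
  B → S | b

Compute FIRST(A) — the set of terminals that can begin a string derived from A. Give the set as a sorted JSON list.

FIRST sets, iterate to fixpoint:
pass 1:
  A via A→a: +{a}
  B via B→b: +{b}
  S via S→a d: +{a}
  S via S→b: +{b}
  S via S→d A: +{d}
  S: {a,b,d}  A: {a}  B: {b}
pass 2:
  A via A→S b: +{b,d}
  B via B→S: +{a,d}
  S: {a,b,d}  A: {a,b,d}  B: {a,b,d}
pass 3: — fixpoint
  S: {a,b,d}  A: {a,b,d}  B: {a,b,d}

FIRST(A) = ["a", "b", "d"]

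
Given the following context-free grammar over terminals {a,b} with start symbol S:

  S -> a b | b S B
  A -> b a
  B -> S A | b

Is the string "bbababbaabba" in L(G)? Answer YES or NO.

Convert to CNF:
  S -> T0 X2 | T1 T0
  A -> T0 T1
  B -> S A | b
  T0 -> b
  T1 -> a
  X2 -> S B

CYK fill:
  cell(0,0) b: {B,T0}  orig:{B}
  cell(1,1) b: {B,T0}  orig:{B}
  cell(2,2) a: {T1}  orig:{}
  cell(3,3) b: {B,T0}  orig:{B}
  cell(4,4) a: {T1}  orig:{}
  cell(5,5) b: {B,T0}  orig:{B}
  cell(6,6) b: {B,T0}  orig:{B}
  cell(7,7) a: {T1}  orig:{}
  cell(8,8) a: {T1}  orig:{}
  cell(9,9) b: {B,T0}  orig:{B}
  cell(10,10) b: {B,T0}  orig:{B}
  cell(11,11) a: {T1}  orig:{}
  cell(0,1) bb: ∅
  cell(1,2) ba: {A}
  cell(2,3) ab: {S}
  cell(3,4) ba: {A}
  cell(4,5) ab: {S}
  cell(5,6) bb: ∅
  cell(6,7) ba: {A}
  cell(7,8) aa: ∅
  cell(8,9) ab: {S}
  cell(9,10) bb: ∅
  cell(10,11) ba: {A}
  cell(0,2) bba: ∅
  cell(1,3) bab: ∅
  cell(2,4) aba: ∅
  cell(3,5) bab: ∅
  cell(4,6) abb: {X2}  orig:{}
  cell(5,7) bba: ∅
  cell(6,8) baa: ∅
  cell(7,9) aab: ∅
  cell(8,10) abb: {X2}  orig:{}
  cell(9,11) bba: ∅
  cell(0,3) bbab: ∅
  cell(1,4) baba: ∅
  cell(2,5) abab: ∅
  cell(3,6) babb: {S}
  cell(4,7) abba: {B}
  cell(5,8) bbaa: ∅
  cell(6,9) baab: ∅
  cell(7,10) aabb: ∅
  cell(8,11) abba: {B}
  cell(0,4) bbaba: ∅
  cell(1,5) babab: ∅
  cell(2,6) ababb: ∅
  cell(3,7) babba: ∅
  cell(4,8) abbaa: ∅
  cell(5,9) bbaab: ∅
  cell(6,10) baabb: ∅
  cell(7,11) aabba: ∅
  cell(0,5) bbabab: ∅
  cell(1,6) bababb: ∅
  cell(2,7) ababba: {X2}  orig:{}
  cell(3,8) babbaa: ∅
  cell(4,9) abbaab: ∅
  cell(5,10) bbaabb: ∅
  cell(6,11) baabba: ∅
  cell(0,6) bbababb: ∅
  cell(1,7) bababba: {S}
  cell(2,8) ababbaa: ∅
  cell(3,9) babbaab: ∅
  cell(4,10) abbaabb: ∅
  cell(5,11) bbaabba: ∅
  cell(0,7) bbababba: ∅
  cell(1,8) bababbaa: ∅
  cell(2,9) ababbaab: ∅
  cell(3,10) babbaabb: ∅
  cell(4,11) abbaabba: ∅
  cell(0,8) bbababbaa: ∅
  cell(1,9) bababbaab: ∅
  cell(2,10) ababbaabb: ∅
  cell(3,11) babbaabba: ∅
  cell(0,9) bbababbaab: ∅
  cell(1,10) bababbaabb: ∅
  cell(2,11) ababbaabba: ∅
  cell(0,10) bbababbaabb: ∅
  cell(1,11) bababbaabba: {X2}  orig:{}
  cell(0,11) bbababbaabba: {S}

S ∈ T[0,11] ⇒ YES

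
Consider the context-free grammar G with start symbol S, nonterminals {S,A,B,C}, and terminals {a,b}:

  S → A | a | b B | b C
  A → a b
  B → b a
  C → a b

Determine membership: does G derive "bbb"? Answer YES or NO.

CNF form of G:
  S -> T0 T1 | T1 B | T1 C | a
  A -> T0 T1
  B -> T1 T0
  C -> T0 T1
  T0 -> a
  T1 -> b

Fill CYK table bottom-up:
  cell(0,0) b: {T1}  orig:{}
  cell(1,1) b: {T1}  orig:{}
  cell(2,2) b: {T1}  orig:{}
  cell(0,1) bb: ∅
  cell(1,2) bb: ∅
  cell(0,2) bbb: ∅

S ∉ T[0,2] ⇒ NO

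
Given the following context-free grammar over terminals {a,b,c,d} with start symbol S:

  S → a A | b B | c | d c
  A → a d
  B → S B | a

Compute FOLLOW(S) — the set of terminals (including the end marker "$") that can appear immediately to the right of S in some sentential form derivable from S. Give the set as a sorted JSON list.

FIRST iteration:
pass 1:
  A via A→a d: +{a}
  B via B→a: +{a}
  S via S→a A: +{a}
  S via S→b B: +{b}
  S via S→c: +{c}
  S via S→d c: +{d}
  FIRST(S)={a,b,c,d}  FIRST(A)={a}  FIRST(B)={a}
pass 2:
  B via B→S B: +{b,c,d}
  FIRST(S)={a,b,c,d}  FIRST(A)={a}  FIRST(B)={a,b,c,d}
pass 3: — fixpoint
  FIRST(S)={a,b,c,d}  FIRST(A)={a}  FIRST(B)={a,b,c,d}

Compute FOLLOW by fixpoint:
FOLLOW(S) := {$}
pass 1:
  B→S B: FOLLOW(S) ⊇ FIRST(B) = {a,b,c,d}; new: +{a,b,c,d}
  S→a A: FOLLOW(A) ⊇ FOLLOW(S) ⊇ {$,a,b,c,d}; new: +{$,a,b,c,d}
  S→b B: FOLLOW(B) ⊇ FOLLOW(S) ⊇ {$,a,b,c,d}; new: +{$,a,b,c,d}
  FOLLOW[S]={$,a,b,c,d}  FOLLOW[A]={$,a,b,c,d}  FOLLOW[B]={$,a,b,c,d}
pass 2: done
  FOLLOW[S]={$,a,b,c,d}  FOLLOW[A]={$,a,b,c,d}  FOLLOW[B]={$,a,b,c,d}

FOLLOW(S) = ["$", "a", "b", "c", "d"]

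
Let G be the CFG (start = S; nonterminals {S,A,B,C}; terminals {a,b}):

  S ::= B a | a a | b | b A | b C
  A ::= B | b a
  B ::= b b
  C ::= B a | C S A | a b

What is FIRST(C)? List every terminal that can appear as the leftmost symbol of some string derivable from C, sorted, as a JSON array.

FIRST iteration:
pass 1:
  A via A→b a: +{b}
  B via B→b b: +{b}
  C via C→B a: +{b}
  C via C→a b: +{a}
  S via S→B a: +{b}
  S via S→a a: +{a}
  S: {a,b}  A: {b}  B: {b}  C: {a,b}
pass 2: (stable)
  S: {a,b}  A: {b}  B: {b}  C: {a,b}

FIRST(C) = ["a", "b"]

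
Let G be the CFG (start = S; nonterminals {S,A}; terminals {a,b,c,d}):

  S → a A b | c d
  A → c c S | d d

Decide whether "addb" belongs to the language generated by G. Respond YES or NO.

CNF form of G:
  S -> T0 T1 | T2 X5
  A -> T0 X4 | T1 T1
  T0 -> c
  T1 -> d
  T2 -> a
  T3 -> b
  X4 -> T0 S
  X5 -> A T3

CYK fill:
  [0..0]={T2}  "a"  orig:{}
  [1..1]={T1}  "d"  orig:{}
  [2..2]={T1}  "d"  orig:{}
  [3..3]={T3}  "b"  orig:{}
  [0..1]=∅  "ad"
  [1..2]={A}  "dd"
  [2..3]=∅  "db"
  [0..2]=∅  "add"
  [1..3]={X5}  "ddb"  orig:{}
  [0..3]={S}  "addb"

S ∈ T[0,3] ⇒ YES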